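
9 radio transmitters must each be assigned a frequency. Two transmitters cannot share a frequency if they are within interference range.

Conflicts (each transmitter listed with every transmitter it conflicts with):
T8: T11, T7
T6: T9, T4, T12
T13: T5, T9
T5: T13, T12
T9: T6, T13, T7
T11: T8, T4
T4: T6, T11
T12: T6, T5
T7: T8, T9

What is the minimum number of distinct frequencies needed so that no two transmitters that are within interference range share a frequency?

The cycle T9-T6-T12-T5-T13-T9 has odd length 5, so it cannot be 2-colored; at least 3 frequencies are needed.
A valid assignment using 3 frequencies: T8=1, T6=2, T13=3, T5=2, T9=1, T11=2, T4=1, T12=1, T7=2. No two conflicting transmitters share a frequency.

3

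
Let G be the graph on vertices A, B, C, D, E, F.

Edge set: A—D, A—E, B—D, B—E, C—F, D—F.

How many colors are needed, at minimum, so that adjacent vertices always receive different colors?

C and F are adjacent, so at least 2 colors are needed.
2 colors suffice: color 1 → {C, D, E}; color 2 → {A, B, F}. No two adjacent vertices share a color.

2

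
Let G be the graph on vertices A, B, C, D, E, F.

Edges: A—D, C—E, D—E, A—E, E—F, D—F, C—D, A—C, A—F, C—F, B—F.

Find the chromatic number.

5

A, C, D, E, F are pairwise adjacent (a clique of size 5), so at least 5 colors are needed.
5 colors suffice: color 1 → {F}; color 2 → {B, E}; color 3 → {D}; color 4 → {C}; color 5 → {A}. Every edge joins two different colors.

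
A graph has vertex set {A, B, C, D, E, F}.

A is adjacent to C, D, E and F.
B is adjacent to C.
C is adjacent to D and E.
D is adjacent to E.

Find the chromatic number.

4

A, C, D, E form a clique, so at least 4 colors are needed.
One proper 4-coloring: A=1, B=1, C=2, D=4, E=3, F=2. Every edge joins two different colors.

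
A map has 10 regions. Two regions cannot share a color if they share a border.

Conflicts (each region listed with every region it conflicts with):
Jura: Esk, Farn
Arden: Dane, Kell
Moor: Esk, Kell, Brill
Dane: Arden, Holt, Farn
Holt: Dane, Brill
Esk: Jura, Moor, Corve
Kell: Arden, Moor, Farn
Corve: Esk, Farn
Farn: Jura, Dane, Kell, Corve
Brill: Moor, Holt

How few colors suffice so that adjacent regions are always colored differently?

3

The cycle Moor-Esk-Jura-Farn-Kell-Moor has odd length 5, so it cannot be 2-colored; at least 3 colors are needed.
3 colors suffice: Jura=3, Arden=1, Moor=1, Dane=2, Holt=1, Esk=2, Kell=2, Corve=3, Farn=1, Brill=2. Each listed conflict is separated.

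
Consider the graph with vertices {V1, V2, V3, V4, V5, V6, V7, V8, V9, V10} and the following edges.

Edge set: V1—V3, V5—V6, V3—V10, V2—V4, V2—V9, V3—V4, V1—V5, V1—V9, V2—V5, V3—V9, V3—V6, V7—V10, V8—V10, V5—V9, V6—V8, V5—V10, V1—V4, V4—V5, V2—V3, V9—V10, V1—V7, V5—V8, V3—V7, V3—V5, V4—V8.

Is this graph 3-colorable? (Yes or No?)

No

V2, V3, V5, V9 are pairwise adjacent (a clique of size 4), so at least 4 colors are needed.
So 3 colors are not enough.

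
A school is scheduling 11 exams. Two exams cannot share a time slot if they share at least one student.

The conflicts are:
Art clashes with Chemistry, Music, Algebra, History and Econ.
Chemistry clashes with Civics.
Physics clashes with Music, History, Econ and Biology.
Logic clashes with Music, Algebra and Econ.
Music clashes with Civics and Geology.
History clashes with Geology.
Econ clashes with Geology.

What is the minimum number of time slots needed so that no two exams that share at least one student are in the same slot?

Logic and Algebra conflict, so at least 2 time slots are needed.
2 time slots suffice: Art=2, Chemistry=1, Physics=2, Logic=2, Music=1, Algebra=1, History=1, Econ=1, Civics=2, Biology=1, Geology=2. No two conflicting exams share a time slot.

2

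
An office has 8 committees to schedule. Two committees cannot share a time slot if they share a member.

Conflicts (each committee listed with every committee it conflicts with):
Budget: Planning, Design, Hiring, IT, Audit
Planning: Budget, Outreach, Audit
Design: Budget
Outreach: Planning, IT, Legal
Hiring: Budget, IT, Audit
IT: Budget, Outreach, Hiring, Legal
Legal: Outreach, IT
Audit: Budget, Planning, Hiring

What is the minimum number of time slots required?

3

Budget, Planning, Audit pairwise conflict, so at least 3 time slots are needed.
3 time slots suffice: time slot 1 → {Budget, Outreach}; time slot 2 → {Design, IT, Audit}; time slot 3 → {Planning, Hiring, Legal}. Every pair that conflicts lands in different time slots.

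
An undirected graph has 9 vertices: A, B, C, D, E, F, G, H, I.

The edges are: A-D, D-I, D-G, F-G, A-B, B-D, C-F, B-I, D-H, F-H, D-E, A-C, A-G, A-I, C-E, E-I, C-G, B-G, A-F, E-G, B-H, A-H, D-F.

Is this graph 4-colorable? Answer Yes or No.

The chromatic number is 4. A, D, F, H are pairwise adjacent (a clique of size 4), so at least 4 colors are needed.
4 colors suffice: A=blue, B=yellow, C=red, D=red, E=blue, F=yellow, G=green, H=green, I=green.
That is already a proper 4-coloring.

Yes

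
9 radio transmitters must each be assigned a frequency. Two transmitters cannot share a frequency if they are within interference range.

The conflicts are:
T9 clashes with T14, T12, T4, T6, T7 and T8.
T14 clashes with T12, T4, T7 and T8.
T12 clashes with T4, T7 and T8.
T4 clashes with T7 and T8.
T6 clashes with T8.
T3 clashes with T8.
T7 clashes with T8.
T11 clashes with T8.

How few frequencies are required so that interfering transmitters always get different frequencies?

T9, T14, T12, T4, T7, T8 all conflict with each other, so at least 6 frequencies are needed.
Using 6 frequencies: T9=2, T14=3, T12=6, T4=5, T6=3, T3=2, T7=4, T11=2, T8=1. No two conflicting transmitters share a frequency.

6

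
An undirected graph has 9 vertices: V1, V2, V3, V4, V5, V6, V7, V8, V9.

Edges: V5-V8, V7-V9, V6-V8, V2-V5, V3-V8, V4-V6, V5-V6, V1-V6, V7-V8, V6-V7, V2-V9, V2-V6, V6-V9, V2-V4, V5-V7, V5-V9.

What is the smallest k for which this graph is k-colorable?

4

V5, V6, V7, V8 are mutually adjacent (a clique of size 4), so at least 4 colors are needed.
4 colors suffice: color R → {V3, V6}; color B → {V1, V4, V5}; color G → {V2, V7}; color Y → {V8, V9}. Every edge joins two different colors.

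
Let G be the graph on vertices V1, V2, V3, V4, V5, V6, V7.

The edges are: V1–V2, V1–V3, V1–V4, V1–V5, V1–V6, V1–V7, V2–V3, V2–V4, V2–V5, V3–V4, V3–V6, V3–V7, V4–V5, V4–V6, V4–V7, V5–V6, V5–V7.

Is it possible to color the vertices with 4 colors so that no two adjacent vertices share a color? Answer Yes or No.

Yes

The chromatic number is 4. V1, V2, V4, V5 form a clique, so at least 4 colors are needed.
4 colors suffice: V1=1, V2=4, V3=3, V4=2, V5=3, V6=4, V7=4.
That is already a proper 4-coloring.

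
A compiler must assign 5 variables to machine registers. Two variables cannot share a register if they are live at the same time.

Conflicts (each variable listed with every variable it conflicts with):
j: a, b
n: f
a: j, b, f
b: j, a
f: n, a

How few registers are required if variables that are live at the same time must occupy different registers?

j, a, b are mutually in conflict, so at least 3 registers are needed.
3 registers suffice: register 1 → {n, a}; register 2 → {b, f}; register 3 → {j}. No two conflicting variables share a register.

3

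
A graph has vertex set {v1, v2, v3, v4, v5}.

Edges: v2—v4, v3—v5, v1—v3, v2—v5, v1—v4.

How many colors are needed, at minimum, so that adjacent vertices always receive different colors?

The cycle v3-v5-v2-v4-v1-v3 has odd length 5, so it cannot be 2-colored; at least 3 colors are needed.
A valid assignment using 3 colors: v1=2, v2=1, v3=1, v4=3, v5=2. Every edge joins two different colors.

3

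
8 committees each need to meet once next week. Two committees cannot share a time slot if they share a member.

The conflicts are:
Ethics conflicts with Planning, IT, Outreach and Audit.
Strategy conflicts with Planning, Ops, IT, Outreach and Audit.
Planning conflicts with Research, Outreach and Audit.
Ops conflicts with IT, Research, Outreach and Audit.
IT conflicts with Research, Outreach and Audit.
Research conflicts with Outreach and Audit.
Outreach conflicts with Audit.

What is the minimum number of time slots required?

Strategy, Ops, IT, Outreach, Audit all conflict with each other, so at least 5 time slots are needed.
Using 5 time slots: Ethics=4, Strategy=4, Planning=3, Ops=5, IT=3, Research=4, Outreach=2, Audit=1. Each listed conflict is separated.

5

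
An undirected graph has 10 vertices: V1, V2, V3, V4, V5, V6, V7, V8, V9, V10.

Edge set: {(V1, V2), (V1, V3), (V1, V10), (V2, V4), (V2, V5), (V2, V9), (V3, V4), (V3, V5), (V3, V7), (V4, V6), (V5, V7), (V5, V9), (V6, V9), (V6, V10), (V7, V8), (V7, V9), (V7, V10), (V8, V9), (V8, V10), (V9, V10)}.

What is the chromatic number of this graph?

V7, V8, V9, V10 are pairwise adjacent (a clique of size 4), so at least 4 colors are needed.
4 colors suffice: color R → {V3, V9}; color B → {V2, V6, V7}; color G → {V4, V5, V10}; color Y → {V1, V8}. Each edge has distinct colors on its endpoints.

4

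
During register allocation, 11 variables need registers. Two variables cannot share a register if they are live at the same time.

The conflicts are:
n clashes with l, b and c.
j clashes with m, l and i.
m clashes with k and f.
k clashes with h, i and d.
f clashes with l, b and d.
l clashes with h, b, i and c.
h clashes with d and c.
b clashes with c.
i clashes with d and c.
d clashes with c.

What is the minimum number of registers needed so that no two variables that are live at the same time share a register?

n, l, b, c all conflict with each other, so at least 4 registers are needed.
4 registers suffice: register 1 → {m, l, d}; register 2 → {j, k, f, c}; register 3 → {h, b, i}; register 4 → {n}. No two conflicting variables share a register.

4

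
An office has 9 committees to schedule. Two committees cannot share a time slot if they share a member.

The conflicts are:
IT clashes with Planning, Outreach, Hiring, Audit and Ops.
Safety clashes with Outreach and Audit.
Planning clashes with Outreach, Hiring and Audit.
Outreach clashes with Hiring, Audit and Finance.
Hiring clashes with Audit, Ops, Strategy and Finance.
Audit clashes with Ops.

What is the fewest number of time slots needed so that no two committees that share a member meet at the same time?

5

IT, Planning, Outreach, Hiring, Audit all conflict with each other, so at least 5 time slots are needed.
A valid assignment using 5 time slots: IT=4, Safety=1, Planning=5, Outreach=3, Hiring=1, Audit=2, Ops=3, Strategy=2, Finance=2. No two conflicting committees share a time slot.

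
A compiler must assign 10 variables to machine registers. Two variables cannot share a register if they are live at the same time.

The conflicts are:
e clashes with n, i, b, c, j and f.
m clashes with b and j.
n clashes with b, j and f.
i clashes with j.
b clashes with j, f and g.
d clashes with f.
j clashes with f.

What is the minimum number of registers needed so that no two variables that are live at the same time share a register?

5

e, n, b, j, f all conflict with each other, so at least 5 registers are needed.
5 registers suffice: register 1 → {i, b, c, d}; register 2 → {e, m, g}; register 3 → {j}; register 4 → {f}; register 5 → {n}. No two conflicting variables share a register.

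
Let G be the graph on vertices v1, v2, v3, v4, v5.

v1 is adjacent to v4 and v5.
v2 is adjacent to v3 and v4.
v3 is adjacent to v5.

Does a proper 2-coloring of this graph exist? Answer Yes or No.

No

The cycle v2-v4-v1-v5-v3-v2 has odd length 5, so it cannot be 2-colored; at least 3 colors are needed.
So 2 colors are not enough.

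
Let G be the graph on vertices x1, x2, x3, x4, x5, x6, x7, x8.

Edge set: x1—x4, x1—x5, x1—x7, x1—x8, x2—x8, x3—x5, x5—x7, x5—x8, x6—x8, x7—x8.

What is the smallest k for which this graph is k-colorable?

4

x1, x5, x7, x8 are pairwise adjacent (a clique of size 4), so at least 4 colors are needed.
4 colors suffice: color 1 → {x3, x4, x8}; color 2 → {x1, x2, x6}; color 3 → {x5}; color 4 → {x7}. No two adjacent vertices share a color.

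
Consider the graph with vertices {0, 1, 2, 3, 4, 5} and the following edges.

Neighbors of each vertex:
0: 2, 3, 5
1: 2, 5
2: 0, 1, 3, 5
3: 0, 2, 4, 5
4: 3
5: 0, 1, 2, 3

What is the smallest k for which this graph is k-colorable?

0, 2, 3, 5 are mutually adjacent (a clique of size 4), so at least 4 colors are needed.
4 colors suffice: 0=yellow, 1=green, 2=blue, 3=green, 4=red, 5=red. No two adjacent vertices share a color.

4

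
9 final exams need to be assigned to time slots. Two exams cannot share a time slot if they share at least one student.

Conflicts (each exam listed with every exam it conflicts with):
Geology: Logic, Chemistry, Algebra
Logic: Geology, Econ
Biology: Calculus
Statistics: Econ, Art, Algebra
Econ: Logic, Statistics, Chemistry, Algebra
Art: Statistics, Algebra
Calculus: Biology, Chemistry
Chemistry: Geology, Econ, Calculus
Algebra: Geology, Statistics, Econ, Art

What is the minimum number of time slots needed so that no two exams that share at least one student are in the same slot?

Statistics, Art, Algebra are mutually in conflict, so at least 3 time slots are needed.
3 time slots suffice: Geology=1, Logic=2, Biology=2, Statistics=3, Econ=1, Art=1, Calculus=1, Chemistry=2, Algebra=2. Each listed conflict is separated.

3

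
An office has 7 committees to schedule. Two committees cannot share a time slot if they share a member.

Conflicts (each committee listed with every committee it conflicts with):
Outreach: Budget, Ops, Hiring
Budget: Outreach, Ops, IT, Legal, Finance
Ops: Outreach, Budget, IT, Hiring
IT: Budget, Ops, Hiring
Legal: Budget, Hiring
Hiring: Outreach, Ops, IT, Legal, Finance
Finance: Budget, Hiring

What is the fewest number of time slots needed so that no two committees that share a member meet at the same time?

3

Outreach, Ops, Hiring all conflict with each other, so at least 3 time slots are needed.
3 time slots suffice: time slot 1 → {Budget, Hiring}; time slot 2 → {Ops, Legal, Finance}; time slot 3 → {Outreach, IT}. Each listed conflict is separated.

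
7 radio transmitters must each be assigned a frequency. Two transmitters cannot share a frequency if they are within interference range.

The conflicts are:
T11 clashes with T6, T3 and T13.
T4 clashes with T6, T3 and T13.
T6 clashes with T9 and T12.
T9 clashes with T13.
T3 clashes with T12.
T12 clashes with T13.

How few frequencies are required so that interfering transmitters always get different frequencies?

T4 and T6 conflict, so at least 2 frequencies are needed.
2 frequencies suffice: frequency 1 → {T6, T3, T13}; frequency 2 → {T11, T4, T9, T12}. No two conflicting transmitters share a frequency.

2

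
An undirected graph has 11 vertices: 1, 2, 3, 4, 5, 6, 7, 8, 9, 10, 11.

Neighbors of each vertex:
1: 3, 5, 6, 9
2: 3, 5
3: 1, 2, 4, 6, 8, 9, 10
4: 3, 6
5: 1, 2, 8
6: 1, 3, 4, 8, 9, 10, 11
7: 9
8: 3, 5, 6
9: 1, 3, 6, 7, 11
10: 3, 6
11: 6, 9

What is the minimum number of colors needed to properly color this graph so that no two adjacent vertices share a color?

4

1, 3, 6, 9 form a clique, so at least 4 colors are needed.
4 colors suffice: 1=d, 2=c, 3=b, 4=c, 5=a, 6=a, 7=a, 8=c, 9=c, 10=c, 11=b. Every edge joins two different colors.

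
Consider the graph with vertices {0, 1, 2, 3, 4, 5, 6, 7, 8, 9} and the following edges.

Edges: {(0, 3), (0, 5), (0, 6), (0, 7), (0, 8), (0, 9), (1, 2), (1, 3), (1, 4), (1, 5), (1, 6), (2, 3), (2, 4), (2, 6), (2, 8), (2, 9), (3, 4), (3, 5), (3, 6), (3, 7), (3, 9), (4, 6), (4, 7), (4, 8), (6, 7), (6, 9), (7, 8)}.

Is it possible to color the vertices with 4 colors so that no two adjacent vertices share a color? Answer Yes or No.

No

1, 2, 3, 4, 6 form a clique, so at least 5 colors are needed.
So 4 colors are not enough.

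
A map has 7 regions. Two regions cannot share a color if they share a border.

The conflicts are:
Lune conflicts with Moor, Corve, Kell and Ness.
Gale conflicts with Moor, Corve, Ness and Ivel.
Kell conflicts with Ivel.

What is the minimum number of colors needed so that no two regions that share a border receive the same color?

The cycle Kell-Ivel-Gale-Corve-Lune-Kell has odd length 5, so it cannot be 2-colored; at least 3 colors are needed.
3 colors suffice: color 1 → {Lune, Gale}; color 2 → {Moor, Corve, Kell, Ness}; color 3 → {Ivel}. Every pair that conflicts lands in different colors.

3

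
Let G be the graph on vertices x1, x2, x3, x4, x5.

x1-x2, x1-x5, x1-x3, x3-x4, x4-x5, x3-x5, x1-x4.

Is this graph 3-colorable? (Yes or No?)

x1, x3, x4, x5 are pairwise adjacent (a clique of size 4), so at least 4 colors are needed.
So 3 colors are not enough.

No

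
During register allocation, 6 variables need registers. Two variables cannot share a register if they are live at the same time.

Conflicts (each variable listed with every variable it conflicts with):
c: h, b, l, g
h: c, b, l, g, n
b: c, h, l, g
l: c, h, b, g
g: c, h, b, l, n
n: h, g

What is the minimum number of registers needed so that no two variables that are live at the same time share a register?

c, h, b, l, g pairwise conflict, so at least 5 registers are needed.
5 registers suffice: c=4, h=2, b=5, l=3, g=1, n=3. No two conflicting variables share a register.

5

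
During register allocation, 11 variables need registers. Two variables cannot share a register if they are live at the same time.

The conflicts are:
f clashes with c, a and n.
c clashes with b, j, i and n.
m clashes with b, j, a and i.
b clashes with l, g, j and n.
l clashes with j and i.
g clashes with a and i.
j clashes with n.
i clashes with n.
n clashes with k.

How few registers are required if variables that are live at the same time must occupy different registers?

c, b, j, n pairwise conflict, so at least 4 registers are needed.
Using 4 registers: f=3, c=4, m=2, b=1, l=2, g=2, j=3, a=1, i=1, n=2, k=1. Each listed conflict is separated.

4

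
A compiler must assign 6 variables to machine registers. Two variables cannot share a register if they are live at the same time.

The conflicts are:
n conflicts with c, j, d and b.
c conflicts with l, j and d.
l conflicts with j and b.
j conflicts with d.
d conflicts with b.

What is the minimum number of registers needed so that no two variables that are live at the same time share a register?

4

n, c, j, d are mutually in conflict, so at least 4 registers are needed.
4 registers suffice: register 1 → {c, b}; register 2 → {n, l}; register 3 → {d}; register 4 → {j}. No two conflicting variables share a register.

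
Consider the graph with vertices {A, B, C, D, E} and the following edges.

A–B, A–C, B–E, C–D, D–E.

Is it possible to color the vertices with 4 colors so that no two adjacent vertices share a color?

The chromatic number is 3. The cycle E-D-C-A-B-E has odd length 5, so it cannot be 2-colored; at least 3 colors are needed.
3 colors suffice: color red → {B, C}; color blue → {A, D}; color green → {E}.
Since 4 ≥ 3, a proper 4-coloring certainly exists.

Yes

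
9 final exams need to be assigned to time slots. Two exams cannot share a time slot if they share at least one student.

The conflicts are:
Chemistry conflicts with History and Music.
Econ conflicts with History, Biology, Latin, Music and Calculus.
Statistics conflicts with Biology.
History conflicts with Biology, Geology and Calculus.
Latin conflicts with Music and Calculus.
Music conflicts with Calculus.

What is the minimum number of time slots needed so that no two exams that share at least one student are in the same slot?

Econ, Latin, Music, Calculus pairwise conflict, so at least 4 time slots are needed.
4 time slots suffice: time slot 1 → {Statistics, History, Music}; time slot 2 → {Chemistry, Econ, Geology}; time slot 3 → {Biology, Calculus}; time slot 4 → {Latin}. No two conflicting exams share a time slot.

4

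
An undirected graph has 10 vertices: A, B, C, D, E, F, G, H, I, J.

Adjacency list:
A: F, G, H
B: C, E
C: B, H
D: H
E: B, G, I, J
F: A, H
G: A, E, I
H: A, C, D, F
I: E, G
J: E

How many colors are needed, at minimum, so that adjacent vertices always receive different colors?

A, F, H are pairwise adjacent, so at least 3 colors are needed.
A valid assignment using 3 colors: A=blue, B=blue, C=green, D=blue, E=red, F=green, G=green, H=red, I=blue, J=blue. Every edge joins two different colors.

3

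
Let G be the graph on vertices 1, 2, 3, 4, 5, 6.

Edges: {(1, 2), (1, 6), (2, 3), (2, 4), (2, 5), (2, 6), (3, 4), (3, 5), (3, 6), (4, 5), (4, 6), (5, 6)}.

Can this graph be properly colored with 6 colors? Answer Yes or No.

Yes

The chromatic number is 5. 2, 3, 4, 5, 6 are pairwise adjacent (a clique of size 5), so at least 5 colors are needed.
5 colors suffice: color red → {6}; color blue → {2}; color green → {1, 3}; color yellow → {5}; color purple → {4}.
Since 6 ≥ 5, a proper 6-coloring certainly exists.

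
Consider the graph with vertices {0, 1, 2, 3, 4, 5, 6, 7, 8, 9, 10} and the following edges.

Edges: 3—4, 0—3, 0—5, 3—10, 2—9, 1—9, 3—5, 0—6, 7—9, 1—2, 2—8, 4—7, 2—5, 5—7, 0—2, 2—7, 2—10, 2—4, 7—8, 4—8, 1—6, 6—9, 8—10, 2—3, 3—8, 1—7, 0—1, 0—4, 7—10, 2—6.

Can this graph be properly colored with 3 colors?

0, 2, 3, 5 are pairwise adjacent (a clique of size 4), so at least 4 colors are needed.
So 3 colors are not enough.

No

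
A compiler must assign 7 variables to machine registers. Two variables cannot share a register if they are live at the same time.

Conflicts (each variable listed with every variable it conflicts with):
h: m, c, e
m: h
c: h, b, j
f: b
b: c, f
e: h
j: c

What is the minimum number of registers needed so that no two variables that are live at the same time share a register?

2

c and b conflict, so at least 2 registers are needed.
2 registers suffice: register 1 → {m, c, f, e}; register 2 → {h, b, j}. Every pair that conflicts lands in different registers.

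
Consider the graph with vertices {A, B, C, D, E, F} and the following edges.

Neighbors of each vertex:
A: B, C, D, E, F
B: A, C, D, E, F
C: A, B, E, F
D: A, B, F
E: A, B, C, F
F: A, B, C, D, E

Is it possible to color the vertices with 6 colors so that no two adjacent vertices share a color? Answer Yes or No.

The chromatic number is 5. A, B, C, E, F are pairwise adjacent (a clique of size 5), so at least 5 colors are needed.
A valid assignment using 5 colors: A=2, B=3, C=4, D=4, E=5, F=1.
Since 6 ≥ 5, a proper 6-coloring certainly exists.

Yes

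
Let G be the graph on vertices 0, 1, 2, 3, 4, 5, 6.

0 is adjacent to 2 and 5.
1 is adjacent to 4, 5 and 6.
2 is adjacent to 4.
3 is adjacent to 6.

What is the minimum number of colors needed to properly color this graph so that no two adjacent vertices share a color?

3

The cycle 2-4-1-5-0-2 has odd length 5, so it cannot be 2-colored; at least 3 colors are needed.
3 colors suffice: color red → {0, 1, 3}; color blue → {2, 5, 6}; color green → {4}. Every edge joins two different colors.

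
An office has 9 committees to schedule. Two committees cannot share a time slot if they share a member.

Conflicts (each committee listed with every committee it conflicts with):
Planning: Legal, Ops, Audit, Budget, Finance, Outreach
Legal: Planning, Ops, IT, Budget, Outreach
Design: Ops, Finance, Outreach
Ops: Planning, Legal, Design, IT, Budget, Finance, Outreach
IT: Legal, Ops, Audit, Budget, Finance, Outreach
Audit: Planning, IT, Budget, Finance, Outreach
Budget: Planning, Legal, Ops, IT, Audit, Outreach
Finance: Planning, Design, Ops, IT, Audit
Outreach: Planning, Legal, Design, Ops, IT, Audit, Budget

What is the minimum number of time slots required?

5

Planning, Legal, Ops, Budget, Outreach all conflict with each other, so at least 5 time slots are needed.
5 time slots suffice: Planning=3, Legal=5, Design=3, Ops=2, IT=3, Audit=2, Budget=4, Finance=1, Outreach=1. No two conflicting committees share a time slot.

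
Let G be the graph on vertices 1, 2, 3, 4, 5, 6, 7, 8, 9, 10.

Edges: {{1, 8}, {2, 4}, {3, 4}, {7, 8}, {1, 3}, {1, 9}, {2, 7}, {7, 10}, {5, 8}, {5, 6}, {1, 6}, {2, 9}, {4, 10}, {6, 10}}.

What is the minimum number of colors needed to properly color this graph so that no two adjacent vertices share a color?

The cycle 7-8-1-6-10-7 has odd length 5, so it cannot be 2-colored; at least 3 colors are needed.
3 colors suffice: color a → {1, 4, 5, 7}; color b → {2, 3, 8, 10}; color c → {6, 9}. Every edge joins two different colors.

3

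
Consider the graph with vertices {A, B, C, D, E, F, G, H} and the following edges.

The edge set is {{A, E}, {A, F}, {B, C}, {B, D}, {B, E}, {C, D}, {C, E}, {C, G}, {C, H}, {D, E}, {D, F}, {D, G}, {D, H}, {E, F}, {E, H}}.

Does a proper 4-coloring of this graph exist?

The chromatic number is 4. B, C, D, E are pairwise adjacent (a clique of size 4), so at least 4 colors are needed.
A valid assignment using 4 colors: A=2, B=4, C=3, D=2, E=1, F=3, G=1, H=4.
That is already a proper 4-coloring.

Yes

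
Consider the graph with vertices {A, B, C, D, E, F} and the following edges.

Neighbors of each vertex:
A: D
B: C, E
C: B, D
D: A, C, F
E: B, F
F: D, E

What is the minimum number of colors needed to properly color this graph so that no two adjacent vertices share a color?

The cycle C-B-E-F-D-C has odd length 5, so it cannot be 2-colored; at least 3 colors are needed.
3 colors suffice: A=2, B=3, C=2, D=1, E=1, F=2. Every edge joins two different colors.

3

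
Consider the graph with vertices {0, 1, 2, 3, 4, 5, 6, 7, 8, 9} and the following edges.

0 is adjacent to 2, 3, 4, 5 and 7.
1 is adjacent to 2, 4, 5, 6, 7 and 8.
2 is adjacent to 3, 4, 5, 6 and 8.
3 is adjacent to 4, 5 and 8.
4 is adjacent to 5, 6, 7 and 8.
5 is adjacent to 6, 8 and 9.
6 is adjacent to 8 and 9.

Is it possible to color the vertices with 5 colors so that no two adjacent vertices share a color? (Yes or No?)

No

1, 2, 4, 5, 6, 8 are mutually adjacent (a clique of size 6), so at least 6 colors are needed.
So 5 colors are not enough.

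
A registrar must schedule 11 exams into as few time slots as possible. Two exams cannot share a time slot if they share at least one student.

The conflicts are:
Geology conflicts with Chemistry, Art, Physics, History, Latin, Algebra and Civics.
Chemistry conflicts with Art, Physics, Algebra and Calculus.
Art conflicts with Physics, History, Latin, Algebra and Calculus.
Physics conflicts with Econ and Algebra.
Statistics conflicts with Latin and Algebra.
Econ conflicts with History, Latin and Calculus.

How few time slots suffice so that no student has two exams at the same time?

Geology, Chemistry, Art, Physics, Algebra pairwise conflict, so at least 5 time slots are needed.
5 time slots suffice: time slot 1 → {Geology, Statistics, Econ}; time slot 2 → {Art, Civics}; time slot 3 → {History, Latin, Algebra, Calculus}; time slot 4 → {Physics}; time slot 5 → {Chemistry}. Each listed conflict is separated.

5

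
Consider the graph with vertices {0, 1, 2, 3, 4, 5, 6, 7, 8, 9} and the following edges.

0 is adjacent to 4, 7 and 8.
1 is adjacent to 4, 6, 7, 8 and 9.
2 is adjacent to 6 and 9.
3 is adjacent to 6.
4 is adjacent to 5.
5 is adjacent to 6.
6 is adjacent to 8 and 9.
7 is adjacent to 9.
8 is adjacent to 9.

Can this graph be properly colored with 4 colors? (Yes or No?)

Yes

The chromatic number is 4. 1, 6, 8, 9 are pairwise adjacent (a clique of size 4), so at least 4 colors are needed.
4 colors suffice: color a → {4, 6, 7}; color b → {0, 3, 5, 9}; color c → {1, 2}; color d → {8}.
That is already a proper 4-coloring.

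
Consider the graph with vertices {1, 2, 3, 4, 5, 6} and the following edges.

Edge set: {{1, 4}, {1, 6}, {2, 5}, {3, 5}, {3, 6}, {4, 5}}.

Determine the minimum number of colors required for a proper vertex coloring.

3

The cycle 6-3-5-4-1-6 has odd length 5, so it cannot be 2-colored; at least 3 colors are needed.
3 colors suffice: color red → {5, 6}; color blue → {1, 2, 3}; color green → {4}. No two adjacent vertices share a color.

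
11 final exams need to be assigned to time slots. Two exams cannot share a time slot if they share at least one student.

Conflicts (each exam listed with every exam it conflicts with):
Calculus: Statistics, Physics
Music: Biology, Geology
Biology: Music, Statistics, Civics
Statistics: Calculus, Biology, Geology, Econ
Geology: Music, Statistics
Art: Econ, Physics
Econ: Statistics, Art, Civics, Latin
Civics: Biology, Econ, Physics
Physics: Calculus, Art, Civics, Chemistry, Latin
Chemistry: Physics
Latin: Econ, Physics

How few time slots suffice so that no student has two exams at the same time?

3

The cycle Biology-Civics-Physics-Calculus-Statistics-Biology has odd length 5, so it cannot be 2-colored; at least 3 time slots are needed.
3 time slots suffice: time slot 1 → {Biology, Geology, Econ, Physics}; time slot 2 → {Music, Statistics, Art, Civics, Chemistry, Latin}; time slot 3 → {Calculus}. Every pair that conflicts lands in different time slots.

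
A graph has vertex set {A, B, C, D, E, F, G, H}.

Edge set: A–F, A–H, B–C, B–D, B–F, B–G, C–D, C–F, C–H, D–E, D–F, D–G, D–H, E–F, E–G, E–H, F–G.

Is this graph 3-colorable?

B, C, D, F form a clique, so at least 4 colors are needed.
So 3 colors are not enough.

No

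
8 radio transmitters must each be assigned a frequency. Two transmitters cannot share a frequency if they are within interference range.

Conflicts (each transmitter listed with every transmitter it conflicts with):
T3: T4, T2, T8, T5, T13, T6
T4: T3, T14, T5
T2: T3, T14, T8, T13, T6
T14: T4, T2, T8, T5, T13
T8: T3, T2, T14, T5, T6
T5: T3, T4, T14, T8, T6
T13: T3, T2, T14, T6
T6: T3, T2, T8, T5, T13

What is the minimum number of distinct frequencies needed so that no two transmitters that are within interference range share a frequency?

4

T3, T2, T13, T6 pairwise conflict, so at least 4 frequencies are needed.
4 frequencies suffice: T3=1, T4=3, T2=2, T14=1, T8=4, T5=2, T13=4, T6=3. Each listed conflict is separated.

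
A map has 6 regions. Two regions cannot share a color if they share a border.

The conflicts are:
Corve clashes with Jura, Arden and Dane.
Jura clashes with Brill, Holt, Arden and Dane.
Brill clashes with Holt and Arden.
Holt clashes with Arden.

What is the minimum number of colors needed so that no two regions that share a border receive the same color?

Jura, Brill, Holt, Arden pairwise conflict, so at least 4 colors are needed.
4 colors suffice: color 1 → {Jura}; color 2 → {Arden, Dane}; color 3 → {Corve, Brill}; color 4 → {Holt}. Each listed conflict is separated.

4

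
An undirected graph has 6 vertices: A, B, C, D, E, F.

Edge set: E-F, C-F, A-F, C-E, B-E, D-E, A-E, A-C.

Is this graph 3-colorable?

A, C, E, F are mutually adjacent (a clique of size 4), so at least 4 colors are needed.
So 3 colors are not enough.

No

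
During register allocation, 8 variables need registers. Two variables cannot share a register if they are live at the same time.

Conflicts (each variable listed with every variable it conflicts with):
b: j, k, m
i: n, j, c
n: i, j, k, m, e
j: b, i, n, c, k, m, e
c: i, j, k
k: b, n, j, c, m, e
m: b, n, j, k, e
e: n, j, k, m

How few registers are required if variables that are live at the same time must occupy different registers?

n, j, k, m, e all conflict with each other, so at least 5 registers are needed.
5 registers suffice: b=3, i=2, n=3, j=1, c=3, k=2, m=4, e=5. Each listed conflict is separated.

5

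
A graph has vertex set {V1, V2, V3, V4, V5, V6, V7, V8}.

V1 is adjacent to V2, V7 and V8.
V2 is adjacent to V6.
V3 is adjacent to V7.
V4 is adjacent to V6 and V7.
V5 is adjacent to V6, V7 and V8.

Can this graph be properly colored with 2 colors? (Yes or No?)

No

The cycle V5-V8-V1-V2-V6-V5 has odd length 5, so it cannot be 2-colored; at least 3 colors are needed.
So 2 colors are not enough.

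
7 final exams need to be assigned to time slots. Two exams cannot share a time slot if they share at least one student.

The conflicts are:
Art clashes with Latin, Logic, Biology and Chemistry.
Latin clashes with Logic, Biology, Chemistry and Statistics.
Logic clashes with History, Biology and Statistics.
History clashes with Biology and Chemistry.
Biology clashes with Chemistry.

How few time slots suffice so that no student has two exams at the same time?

4

Art, Latin, Logic, Biology are mutually in conflict, so at least 4 time slots are needed.
4 time slots suffice: Art=4, Latin=2, Logic=3, History=2, Biology=1, Chemistry=3, Statistics=1. Every pair that conflicts lands in different time slots.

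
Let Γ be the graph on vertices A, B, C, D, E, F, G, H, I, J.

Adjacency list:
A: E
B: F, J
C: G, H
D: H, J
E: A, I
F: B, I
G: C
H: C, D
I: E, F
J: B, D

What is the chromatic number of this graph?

F and I are adjacent, so at least 2 colors are needed.
One proper 2-coloring: A=2, B=2, C=2, D=2, E=1, F=1, G=1, H=1, I=2, J=1. Every edge joins two different colors.

2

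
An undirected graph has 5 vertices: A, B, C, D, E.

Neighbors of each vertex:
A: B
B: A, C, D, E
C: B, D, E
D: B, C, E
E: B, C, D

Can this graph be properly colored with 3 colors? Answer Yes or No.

No

B, C, D, E are mutually adjacent (a clique of size 4), so at least 4 colors are needed.
So 3 colors are not enough.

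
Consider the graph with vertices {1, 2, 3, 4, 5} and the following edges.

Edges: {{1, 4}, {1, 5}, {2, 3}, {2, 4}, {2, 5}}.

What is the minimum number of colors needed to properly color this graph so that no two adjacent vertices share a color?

2

1 and 5 are adjacent, so at least 2 colors are needed.
2 colors suffice: 1=red, 2=red, 3=blue, 4=blue, 5=blue. No two adjacent vertices share a color.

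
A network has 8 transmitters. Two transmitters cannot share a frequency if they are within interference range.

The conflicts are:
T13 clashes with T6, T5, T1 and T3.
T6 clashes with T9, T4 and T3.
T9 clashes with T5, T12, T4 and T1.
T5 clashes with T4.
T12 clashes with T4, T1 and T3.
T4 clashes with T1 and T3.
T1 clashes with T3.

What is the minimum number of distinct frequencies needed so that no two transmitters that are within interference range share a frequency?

4

T12, T4, T1, T3 pairwise conflict, so at least 4 frequencies are needed.
4 frequencies suffice: frequency 1 → {T13, T4}; frequency 2 → {T6, T5, T1}; frequency 3 → {T9, T3}; frequency 4 → {T12}. Every pair that conflicts lands in different frequencies.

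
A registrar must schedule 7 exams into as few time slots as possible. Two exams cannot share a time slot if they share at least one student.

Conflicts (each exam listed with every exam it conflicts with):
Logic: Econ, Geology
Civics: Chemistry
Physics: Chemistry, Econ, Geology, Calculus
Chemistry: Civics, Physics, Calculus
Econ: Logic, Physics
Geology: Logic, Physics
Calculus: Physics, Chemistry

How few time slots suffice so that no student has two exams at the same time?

Physics, Chemistry, Calculus pairwise conflict, so at least 3 time slots are needed.
3 time slots suffice: time slot 1 → {Logic, Civics, Physics}; time slot 2 → {Chemistry, Econ, Geology}; time slot 3 → {Calculus}. No two conflicting exams share a time slot.

3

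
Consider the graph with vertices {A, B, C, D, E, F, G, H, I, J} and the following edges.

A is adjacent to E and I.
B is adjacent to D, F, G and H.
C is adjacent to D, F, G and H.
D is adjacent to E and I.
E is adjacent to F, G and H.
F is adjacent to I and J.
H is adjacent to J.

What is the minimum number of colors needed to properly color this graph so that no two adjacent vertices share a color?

F and J are adjacent, so at least 2 colors are needed.
2 colors suffice: color red → {B, C, E, I, J}; color blue → {A, D, F, G, H}. Each edge has distinct colors on its endpoints.

2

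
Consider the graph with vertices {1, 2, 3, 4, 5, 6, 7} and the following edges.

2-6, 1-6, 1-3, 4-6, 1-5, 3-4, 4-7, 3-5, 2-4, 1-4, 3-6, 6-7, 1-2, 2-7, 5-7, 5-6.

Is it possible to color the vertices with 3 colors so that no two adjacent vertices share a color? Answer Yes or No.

No

1, 3, 5, 6 are mutually adjacent (a clique of size 4), so at least 4 colors are needed.
So 3 colors are not enough.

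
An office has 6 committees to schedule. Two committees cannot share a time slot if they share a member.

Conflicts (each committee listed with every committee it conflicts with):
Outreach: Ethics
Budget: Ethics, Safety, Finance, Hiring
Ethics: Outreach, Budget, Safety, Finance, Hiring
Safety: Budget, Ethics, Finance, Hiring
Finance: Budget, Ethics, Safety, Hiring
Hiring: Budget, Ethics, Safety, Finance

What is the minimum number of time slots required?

5

Budget, Ethics, Safety, Finance, Hiring pairwise conflict, so at least 5 time slots are needed.
A valid assignment using 5 time slots: Outreach=2, Budget=5, Ethics=1, Safety=2, Finance=3, Hiring=4. Each listed conflict is separated.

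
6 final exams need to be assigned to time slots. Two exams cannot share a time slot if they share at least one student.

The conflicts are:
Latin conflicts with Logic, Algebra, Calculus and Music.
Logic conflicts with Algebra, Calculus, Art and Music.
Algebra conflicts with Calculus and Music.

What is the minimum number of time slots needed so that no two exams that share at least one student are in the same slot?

Latin, Logic, Algebra, Calculus pairwise conflict, so at least 4 time slots are needed.
4 time slots suffice: Latin=3, Logic=1, Algebra=2, Calculus=4, Art=2, Music=4. Every pair that conflicts lands in different time slots.

4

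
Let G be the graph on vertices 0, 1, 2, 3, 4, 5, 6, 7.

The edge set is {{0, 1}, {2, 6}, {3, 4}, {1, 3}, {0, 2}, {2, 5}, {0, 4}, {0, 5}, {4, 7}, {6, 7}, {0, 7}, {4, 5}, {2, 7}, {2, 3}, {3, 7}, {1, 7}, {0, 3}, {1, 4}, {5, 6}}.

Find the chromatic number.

0, 1, 3, 4, 7 are pairwise adjacent (a clique of size 5), so at least 5 colors are needed.
5 colors suffice: color red → {5, 7}; color blue → {0, 6}; color green → {2, 4}; color yellow → {3}; color purple → {1}. Each edge has distinct colors on its endpoints.

5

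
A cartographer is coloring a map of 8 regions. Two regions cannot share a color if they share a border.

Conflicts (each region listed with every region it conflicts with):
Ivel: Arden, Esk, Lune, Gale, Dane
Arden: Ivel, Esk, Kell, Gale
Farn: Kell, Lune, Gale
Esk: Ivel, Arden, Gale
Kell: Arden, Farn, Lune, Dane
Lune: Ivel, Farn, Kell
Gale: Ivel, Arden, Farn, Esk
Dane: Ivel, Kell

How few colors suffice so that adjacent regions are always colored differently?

4

Ivel, Arden, Esk, Gale pairwise conflict, so at least 4 colors are needed.
One proper 4-coloring: Ivel=1, Arden=2, Farn=2, Esk=4, Kell=1, Lune=3, Gale=3, Dane=2. Each listed conflict is separated.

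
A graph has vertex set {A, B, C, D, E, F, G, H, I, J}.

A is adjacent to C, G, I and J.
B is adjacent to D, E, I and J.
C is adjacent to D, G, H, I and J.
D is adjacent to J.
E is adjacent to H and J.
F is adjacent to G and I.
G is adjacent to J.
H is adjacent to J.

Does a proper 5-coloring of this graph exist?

Yes

The chromatic number is 4. A, C, G, J form a clique, so at least 4 colors are needed.
A valid assignment using 4 colors: A=3, B=2, C=2, D=3, E=3, F=2, G=4, H=4, I=1, J=1.
Since 5 ≥ 4, a proper 5-coloring certainly exists.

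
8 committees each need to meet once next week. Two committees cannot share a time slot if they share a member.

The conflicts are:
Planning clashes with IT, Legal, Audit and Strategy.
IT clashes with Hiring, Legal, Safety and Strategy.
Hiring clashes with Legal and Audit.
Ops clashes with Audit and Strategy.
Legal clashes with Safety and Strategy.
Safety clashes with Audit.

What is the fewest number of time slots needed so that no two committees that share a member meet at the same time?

4

Planning, IT, Legal, Strategy are mutually in conflict, so at least 4 time slots are needed.
4 time slots suffice: time slot 1 → {Legal, Audit}; time slot 2 → {IT, Ops}; time slot 3 → {Hiring, Safety, Strategy}; time slot 4 → {Planning}. No two conflicting committees share a time slot.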